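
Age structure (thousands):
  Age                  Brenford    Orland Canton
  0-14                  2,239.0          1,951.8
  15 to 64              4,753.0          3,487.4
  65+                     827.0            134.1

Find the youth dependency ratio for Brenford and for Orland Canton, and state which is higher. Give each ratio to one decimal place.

Brenford: 2,239.0 / 4,753.0 × 100 = 47.1
Orland Canton: 1,951.8 / 3,487.4 × 100 = 56.0

Brenford: 47.1
Orland Canton: 56.0
Higher: Orland Canton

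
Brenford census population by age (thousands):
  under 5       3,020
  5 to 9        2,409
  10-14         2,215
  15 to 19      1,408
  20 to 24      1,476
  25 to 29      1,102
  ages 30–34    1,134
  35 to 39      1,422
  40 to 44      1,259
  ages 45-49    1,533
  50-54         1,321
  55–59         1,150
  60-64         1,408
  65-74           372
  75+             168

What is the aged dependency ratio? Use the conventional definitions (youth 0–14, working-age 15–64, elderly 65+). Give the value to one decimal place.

Old-age dependency ratio: 4.1

0–14: 3,020 + 2,409 + 2,215 = 7,644
15–64: 1,408 + 1,476 + 1,102 + 1,134 + 1,422 + 1,259 + 1,533 + 1,321 + 1,150 + 1,408 = 13,213
65+: 372 + 168 = 540
Old-age dependency ratio = 540 / 13,213 × 100 = 4.1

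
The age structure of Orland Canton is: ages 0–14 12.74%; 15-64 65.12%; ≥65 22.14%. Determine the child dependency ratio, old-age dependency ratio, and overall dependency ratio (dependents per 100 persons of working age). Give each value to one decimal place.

Youth dependency ratio: 19.6
Old-age dependency ratio: 34.0
Total dependency ratio: 53.6

Youth dependency ratio = 12.74 / 65.12 × 100 = 19.6
Old-age dependency ratio = 22.14 / 65.12 × 100 = 34.0
Total dependency ratio = (12.74 + 22.14) / 65.12 × 100 = 34.88 / 65.12 × 100 = 53.6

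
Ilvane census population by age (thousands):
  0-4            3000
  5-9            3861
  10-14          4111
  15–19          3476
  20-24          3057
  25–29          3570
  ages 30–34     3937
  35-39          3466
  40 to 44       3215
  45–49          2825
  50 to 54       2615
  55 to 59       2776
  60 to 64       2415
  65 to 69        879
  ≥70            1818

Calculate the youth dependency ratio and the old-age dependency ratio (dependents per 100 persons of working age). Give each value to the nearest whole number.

Youth dependency ratio: 35
Old-age dependency ratio: 9

0–14: 3000 + 3861 + 4111 = 10972
15–64: 3476 + 3057 + 3570 + 3937 + 3466 + 3215 + 2825 + 2615 + 2776 + 2415 = 31352
65+: 879 + 1818 = 2697
Youth dependency ratio = 10972 / 31352 × 100 = 35
Old-age dependency ratio = 2697 / 31352 × 100 = 9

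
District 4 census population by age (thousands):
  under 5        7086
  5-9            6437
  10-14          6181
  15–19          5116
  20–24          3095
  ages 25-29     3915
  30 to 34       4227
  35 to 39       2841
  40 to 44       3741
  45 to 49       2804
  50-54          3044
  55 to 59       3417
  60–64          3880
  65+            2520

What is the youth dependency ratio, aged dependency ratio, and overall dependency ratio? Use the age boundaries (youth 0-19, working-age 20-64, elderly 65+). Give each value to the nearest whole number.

Youth dependency ratio: 80
Old-age dependency ratio: 8
Total dependency ratio: 88

0–19: 7086 + 6437 + 6181 + 5116 = 24820
20–64: 3095 + 3915 + 4227 + 2841 + 3741 + 2804 + 3044 + 3417 + 3880 = 30964
65+: 2520
Youth dependency ratio = 24820 / 30964 × 100 = 80
Old-age dependency ratio = 2520 / 30964 × 100 = 8
Total dependency ratio = (24820 + 2520) / 30964 × 100 = 27340 / 30964 × 100 = 88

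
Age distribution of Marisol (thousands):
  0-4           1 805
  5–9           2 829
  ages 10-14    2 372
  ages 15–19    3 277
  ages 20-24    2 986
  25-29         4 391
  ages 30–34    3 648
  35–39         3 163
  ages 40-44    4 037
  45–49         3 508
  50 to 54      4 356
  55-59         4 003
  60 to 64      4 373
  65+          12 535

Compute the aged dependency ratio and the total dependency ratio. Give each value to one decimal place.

Old-age dependency ratio: 33.2
Total dependency ratio: 51.8

0–14: 1 805 + 2 829 + 2 372 = 7 006
15–64: 3 277 + 2 986 + 4 391 + 3 648 + 3 163 + 4 037 + 3 508 + 4 356 + 4 003 + 4 373 = 37 742
65+: 12 535
Old-age dependency ratio = 12 535 / 37 742 × 100 = 33.2
Total dependency ratio = (7 006 + 12 535) / 37 742 × 100 = 19 541 / 37 742 × 100 = 51.8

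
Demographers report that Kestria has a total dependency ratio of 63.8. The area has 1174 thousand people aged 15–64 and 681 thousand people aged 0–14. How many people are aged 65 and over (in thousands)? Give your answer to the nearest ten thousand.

Total dependency ratio = (youth + elderly) / working-age × 100
63.8 = (681 + E) / 1174 × 100
⇒ 70

Aged 65 and over: 70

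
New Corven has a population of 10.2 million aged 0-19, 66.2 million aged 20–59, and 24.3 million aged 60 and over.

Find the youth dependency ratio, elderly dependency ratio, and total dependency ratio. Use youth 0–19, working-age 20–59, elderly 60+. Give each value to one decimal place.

Youth dependency ratio = 10.2 / 66.2 × 100 = 15.4
Old-age dependency ratio = 24.3 / 66.2 × 100 = 36.7
Total dependency ratio = (10.2 + 24.3) / 66.2 × 100 = 34.5 / 66.2 × 100 = 52.1

Youth dependency ratio: 15.4
Old-age dependency ratio: 36.7
Total dependency ratio: 52.1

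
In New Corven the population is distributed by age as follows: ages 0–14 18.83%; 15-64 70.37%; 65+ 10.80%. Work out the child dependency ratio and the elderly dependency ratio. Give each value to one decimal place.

Youth dependency ratio = 18.83 / 70.37 × 100 = 26.8
Old-age dependency ratio = 10.80 / 70.37 × 100 = 15.3

Youth dependency ratio: 26.8
Old-age dependency ratio: 15.3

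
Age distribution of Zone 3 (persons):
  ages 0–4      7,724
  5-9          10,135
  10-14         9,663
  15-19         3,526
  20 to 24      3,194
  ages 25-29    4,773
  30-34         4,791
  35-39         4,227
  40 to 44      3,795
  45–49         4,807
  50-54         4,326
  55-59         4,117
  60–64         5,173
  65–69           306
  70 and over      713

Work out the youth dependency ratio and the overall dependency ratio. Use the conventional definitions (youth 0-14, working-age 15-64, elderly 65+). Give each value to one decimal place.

0–14: 7,724 + 10,135 + 9,663 = 27,522
15–64: 3,526 + 3,194 + 4,773 + 4,791 + 4,227 + 3,795 + 4,807 + 4,326 + 4,117 + 5,173 = 42,729
65+: 306 + 713 = 1,019
Youth dependency ratio = 27,522 / 42,729 × 100 = 64.4
Total dependency ratio = (27,522 + 1,019) / 42,729 × 100 = 28,541 / 42,729 × 100 = 66.8

Youth dependency ratio: 64.4
Total dependency ratio: 66.8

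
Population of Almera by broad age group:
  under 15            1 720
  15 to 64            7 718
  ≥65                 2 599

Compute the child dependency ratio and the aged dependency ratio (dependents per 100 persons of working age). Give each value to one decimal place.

Youth dependency ratio: 22.3
Old-age dependency ratio: 33.7

Youth dependency ratio = 1 720 / 7 718 × 100 = 22.3
Old-age dependency ratio = 2 599 / 7 718 × 100 = 33.7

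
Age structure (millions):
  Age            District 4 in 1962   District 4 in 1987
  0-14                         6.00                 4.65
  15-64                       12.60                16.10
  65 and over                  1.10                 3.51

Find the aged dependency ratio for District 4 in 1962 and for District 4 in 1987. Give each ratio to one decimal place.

District 4 in 1962: 8.7
District 4 in 1987: 21.8

District 4 in 1962: 1.10 / 12.60 × 100 = 8.7
District 4 in 1987: 3.51 / 16.10 × 100 = 21.8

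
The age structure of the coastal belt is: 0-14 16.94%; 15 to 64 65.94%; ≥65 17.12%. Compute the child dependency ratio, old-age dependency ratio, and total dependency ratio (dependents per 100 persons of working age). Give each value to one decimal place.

Youth dependency ratio = 16.94 / 65.94 × 100 = 25.7
Old-age dependency ratio = 17.12 / 65.94 × 100 = 26.0
Total dependency ratio = (16.94 + 17.12) / 65.94 × 100 = 34.06 / 65.94 × 100 = 51.7

Youth dependency ratio: 25.7
Old-age dependency ratio: 26.0
Total dependency ratio: 51.7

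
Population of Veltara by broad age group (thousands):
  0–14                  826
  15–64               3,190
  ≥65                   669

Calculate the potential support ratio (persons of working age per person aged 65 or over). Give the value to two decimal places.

Potential support ratio = 3,190 / 669 = 4.77

Potential support ratio: 4.77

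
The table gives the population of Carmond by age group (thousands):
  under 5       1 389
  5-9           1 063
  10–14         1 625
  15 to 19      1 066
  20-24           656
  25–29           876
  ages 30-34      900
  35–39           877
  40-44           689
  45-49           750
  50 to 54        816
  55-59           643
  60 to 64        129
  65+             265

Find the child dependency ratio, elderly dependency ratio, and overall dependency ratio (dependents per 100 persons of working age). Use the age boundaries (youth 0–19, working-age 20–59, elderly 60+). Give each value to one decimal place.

0–19: 1 389 + 1 063 + 1 625 + 1 066 = 5 143
20–59: 656 + 876 + 900 + 877 + 689 + 750 + 816 + 643 = 6 207
60+: 129 + 265 = 394
Youth dependency ratio = 5 143 / 6 207 × 100 = 82.9
Old-age dependency ratio = 394 / 6 207 × 100 = 6.3
Total dependency ratio = (5 143 + 394) / 6 207 × 100 = 5 537 / 6 207 × 100 = 89.2

Youth dependency ratio: 82.9
Old-age dependency ratio: 6.3
Total dependency ratio: 89.2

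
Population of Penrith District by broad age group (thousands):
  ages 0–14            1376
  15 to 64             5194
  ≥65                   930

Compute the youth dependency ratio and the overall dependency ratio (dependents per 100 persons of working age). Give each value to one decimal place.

Youth dependency ratio = 1376 / 5194 × 100 = 26.5
Total dependency ratio = (1376 + 930) / 5194 × 100 = 2306 / 5194 × 100 = 44.4

Youth dependency ratio: 26.5
Total dependency ratio: 44.4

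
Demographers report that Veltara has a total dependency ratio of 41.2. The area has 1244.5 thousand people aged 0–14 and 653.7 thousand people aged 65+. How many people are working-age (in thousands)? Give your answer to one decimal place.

Working-age: 4607.3

Total dependency ratio = (youth + elderly) / working-age × 100
41.2 = (1244.5 + 653.7) / W × 100
⇒ 4607.3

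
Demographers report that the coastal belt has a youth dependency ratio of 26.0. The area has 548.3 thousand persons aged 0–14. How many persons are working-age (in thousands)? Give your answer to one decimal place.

Working-age: 2,108.8

Youth dependency ratio = youth / working-age × 100
26.0 = 548.3 / W × 100
⇒ 2,108.8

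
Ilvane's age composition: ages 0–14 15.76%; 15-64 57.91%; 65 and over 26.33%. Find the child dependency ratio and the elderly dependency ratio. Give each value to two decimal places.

Youth dependency ratio: 27.21
Old-age dependency ratio: 45.47

Youth dependency ratio = 15.76 / 57.91 × 100 = 27.21
Old-age dependency ratio = 26.33 / 57.91 × 100 = 45.47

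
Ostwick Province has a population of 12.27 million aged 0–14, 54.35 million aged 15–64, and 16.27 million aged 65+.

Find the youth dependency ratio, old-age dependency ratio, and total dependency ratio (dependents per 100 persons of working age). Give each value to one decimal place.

Youth dependency ratio: 22.6
Old-age dependency ratio: 29.9
Total dependency ratio: 52.5

Youth dependency ratio = 12.27 / 54.35 × 100 = 22.6
Old-age dependency ratio = 16.27 / 54.35 × 100 = 29.9
Total dependency ratio = (12.27 + 16.27) / 54.35 × 100 = 28.54 / 54.35 × 100 = 52.5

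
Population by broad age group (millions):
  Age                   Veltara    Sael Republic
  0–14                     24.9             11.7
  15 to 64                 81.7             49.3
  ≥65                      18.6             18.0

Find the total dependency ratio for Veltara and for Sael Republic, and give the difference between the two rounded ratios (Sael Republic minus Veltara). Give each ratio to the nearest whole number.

Veltara: 53
Sael Republic: 60
Difference: +7

Veltara: (24.9 + 18.6) / 81.7 × 100 = 43.5 / 81.7 × 100 = 53
Sael Republic: (11.7 + 18.0) / 49.3 × 100 = 29.7 / 49.3 × 100 = 60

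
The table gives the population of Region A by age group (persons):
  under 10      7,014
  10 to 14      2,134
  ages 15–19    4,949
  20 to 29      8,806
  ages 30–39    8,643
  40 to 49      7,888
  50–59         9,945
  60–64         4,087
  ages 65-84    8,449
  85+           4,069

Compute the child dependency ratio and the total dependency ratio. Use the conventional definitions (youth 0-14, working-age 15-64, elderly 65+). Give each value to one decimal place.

Youth dependency ratio: 20.6
Total dependency ratio: 48.9

0–14: 7,014 + 2,134 = 9,148
15–64: 4,949 + 8,806 + 8,643 + 7,888 + 9,945 + 4,087 = 44,318
65+: 8,449 + 4,069 = 12,518
Youth dependency ratio = 9,148 / 44,318 × 100 = 20.6
Total dependency ratio = (9,148 + 12,518) / 44,318 × 100 = 21,666 / 44,318 × 100 = 48.9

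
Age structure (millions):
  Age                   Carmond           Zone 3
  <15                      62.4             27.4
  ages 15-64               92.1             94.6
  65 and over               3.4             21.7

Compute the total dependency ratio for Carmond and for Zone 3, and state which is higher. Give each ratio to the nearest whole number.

Carmond: 71
Zone 3: 52
Higher: Carmond

Carmond: (62.4 + 3.4) / 92.1 × 100 = 65.8 / 92.1 × 100 = 71
Zone 3: (27.4 + 21.7) / 94.6 × 100 = 49.1 / 94.6 × 100 = 52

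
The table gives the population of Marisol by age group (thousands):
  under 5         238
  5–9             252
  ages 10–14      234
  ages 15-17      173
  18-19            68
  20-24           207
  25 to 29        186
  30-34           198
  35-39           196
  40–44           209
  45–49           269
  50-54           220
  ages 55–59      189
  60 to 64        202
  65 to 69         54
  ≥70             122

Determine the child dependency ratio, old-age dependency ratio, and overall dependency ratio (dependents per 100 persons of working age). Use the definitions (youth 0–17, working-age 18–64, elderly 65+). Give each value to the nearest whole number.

0–17: 238 + 252 + 234 + 173 = 897
18–64: 68 + 207 + 186 + 198 + 196 + 209 + 269 + 220 + 189 + 202 = 1,944
65+: 54 + 122 = 176
Youth dependency ratio = 897 / 1,944 × 100 = 46
Old-age dependency ratio = 176 / 1,944 × 100 = 9
Total dependency ratio = (897 + 176) / 1,944 × 100 = 1,073 / 1,944 × 100 = 55

Youth dependency ratio: 46
Old-age dependency ratio: 9
Total dependency ratio: 55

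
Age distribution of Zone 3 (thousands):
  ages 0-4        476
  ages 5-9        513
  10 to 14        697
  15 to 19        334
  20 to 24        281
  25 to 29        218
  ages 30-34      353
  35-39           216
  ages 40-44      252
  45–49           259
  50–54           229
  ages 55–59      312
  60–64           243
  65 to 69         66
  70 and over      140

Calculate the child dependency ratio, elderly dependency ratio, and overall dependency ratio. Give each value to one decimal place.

0–14: 476 + 513 + 697 = 1686
15–64: 334 + 281 + 218 + 353 + 216 + 252 + 259 + 229 + 312 + 243 = 2697
65+: 66 + 140 = 206
Youth dependency ratio = 1686 / 2697 × 100 = 62.5
Old-age dependency ratio = 206 / 2697 × 100 = 7.6
Total dependency ratio = (1686 + 206) / 2697 × 100 = 1892 / 2697 × 100 = 70.2

Youth dependency ratio: 62.5
Old-age dependency ratio: 7.6
Total dependency ratio: 70.2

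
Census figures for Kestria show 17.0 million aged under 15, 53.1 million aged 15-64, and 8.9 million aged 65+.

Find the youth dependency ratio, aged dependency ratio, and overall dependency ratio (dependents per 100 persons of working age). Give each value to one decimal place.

Youth dependency ratio: 32.0
Old-age dependency ratio: 16.8
Total dependency ratio: 48.8

Youth dependency ratio = 17.0 / 53.1 × 100 = 32.0
Old-age dependency ratio = 8.9 / 53.1 × 100 = 16.8
Total dependency ratio = (17.0 + 8.9) / 53.1 × 100 = 25.9 / 53.1 × 100 = 48.8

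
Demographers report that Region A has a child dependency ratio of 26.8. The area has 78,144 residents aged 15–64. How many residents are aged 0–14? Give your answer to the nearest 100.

Youth dependency ratio = youth / working-age × 100
26.8 = Y / 78,144 × 100
⇒ 20,900

Aged 0–14: 20,900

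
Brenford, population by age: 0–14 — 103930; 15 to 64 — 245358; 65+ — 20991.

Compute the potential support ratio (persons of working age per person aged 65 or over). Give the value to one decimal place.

Potential support ratio = 245358 / 20991 = 11.7

Potential support ratio: 11.7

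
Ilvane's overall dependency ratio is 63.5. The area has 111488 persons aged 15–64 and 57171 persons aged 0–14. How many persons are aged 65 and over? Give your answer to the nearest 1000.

Aged 65 and over: 14000

Total dependency ratio = (youth + elderly) / working-age × 100
63.5 = (57171 + E) / 111488 × 100
⇒ 14000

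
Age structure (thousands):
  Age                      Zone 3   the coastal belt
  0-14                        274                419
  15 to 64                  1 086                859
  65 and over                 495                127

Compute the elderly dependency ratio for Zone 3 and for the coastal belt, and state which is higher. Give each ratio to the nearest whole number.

Zone 3: 46
the coastal belt: 15
Higher: Zone 3

Zone 3: 495 / 1 086 × 100 = 46
the coastal belt: 127 / 859 × 100 = 15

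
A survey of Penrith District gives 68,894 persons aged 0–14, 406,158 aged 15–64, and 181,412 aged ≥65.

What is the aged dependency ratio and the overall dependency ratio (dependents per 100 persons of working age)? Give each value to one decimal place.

Old-age dependency ratio: 44.7
Total dependency ratio: 61.6

Old-age dependency ratio = 181,412 / 406,158 × 100 = 44.7
Total dependency ratio = (68,894 + 181,412) / 406,158 × 100 = 250,306 / 406,158 × 100 = 61.6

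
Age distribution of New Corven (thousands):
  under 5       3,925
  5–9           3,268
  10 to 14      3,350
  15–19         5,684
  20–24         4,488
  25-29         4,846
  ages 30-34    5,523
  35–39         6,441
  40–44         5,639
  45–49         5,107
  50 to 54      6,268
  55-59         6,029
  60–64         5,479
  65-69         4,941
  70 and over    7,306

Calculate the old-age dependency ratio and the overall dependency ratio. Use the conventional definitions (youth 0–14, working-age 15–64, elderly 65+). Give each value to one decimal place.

0–14: 3,925 + 3,268 + 3,350 = 10,543
15–64: 5,684 + 4,488 + 4,846 + 5,523 + 6,441 + 5,639 + 5,107 + 6,268 + 6,029 + 5,479 = 55,504
65+: 4,941 + 7,306 = 12,247
Old-age dependency ratio = 12,247 / 55,504 × 100 = 22.1
Total dependency ratio = (10,543 + 12,247) / 55,504 × 100 = 22,790 / 55,504 × 100 = 41.1

Old-age dependency ratio: 22.1
Total dependency ratio: 41.1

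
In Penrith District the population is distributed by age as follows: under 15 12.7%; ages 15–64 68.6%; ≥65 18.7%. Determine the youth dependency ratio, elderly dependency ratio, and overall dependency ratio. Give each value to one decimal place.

Youth dependency ratio = 12.7 / 68.6 × 100 = 18.5
Old-age dependency ratio = 18.7 / 68.6 × 100 = 27.3
Total dependency ratio = (12.7 + 18.7) / 68.6 × 100 = 31.4 / 68.6 × 100 = 45.8

Youth dependency ratio: 18.5
Old-age dependency ratio: 27.3
Total dependency ratio: 45.8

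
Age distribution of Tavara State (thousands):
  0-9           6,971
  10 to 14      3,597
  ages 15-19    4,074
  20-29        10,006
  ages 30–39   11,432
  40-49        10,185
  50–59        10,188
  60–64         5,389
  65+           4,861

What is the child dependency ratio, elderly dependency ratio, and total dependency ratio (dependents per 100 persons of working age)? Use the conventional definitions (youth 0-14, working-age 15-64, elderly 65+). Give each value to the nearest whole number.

0–14: 6,971 + 3,597 = 10,568
15–64: 4,074 + 10,006 + 11,432 + 10,185 + 10,188 + 5,389 = 51,274
65+: 4,861
Youth dependency ratio = 10,568 / 51,274 × 100 = 21
Old-age dependency ratio = 4,861 / 51,274 × 100 = 9
Total dependency ratio = (10,568 + 4,861) / 51,274 × 100 = 15,429 / 51,274 × 100 = 30

Youth dependency ratio: 21
Old-age dependency ratio: 9
Total dependency ratio: 30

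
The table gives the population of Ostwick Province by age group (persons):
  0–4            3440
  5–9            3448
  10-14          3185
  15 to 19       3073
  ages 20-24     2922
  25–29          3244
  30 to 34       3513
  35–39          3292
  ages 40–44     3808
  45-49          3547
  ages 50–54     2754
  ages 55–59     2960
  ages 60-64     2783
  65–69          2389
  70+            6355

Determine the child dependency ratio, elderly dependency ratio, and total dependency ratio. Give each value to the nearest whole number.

0–14: 3440 + 3448 + 3185 = 10073
15–64: 3073 + 2922 + 3244 + 3513 + 3292 + 3808 + 3547 + 2754 + 2960 + 2783 = 31896
65+: 2389 + 6355 = 8744
Youth dependency ratio = 10073 / 31896 × 100 = 32
Old-age dependency ratio = 8744 / 31896 × 100 = 27
Total dependency ratio = (10073 + 8744) / 31896 × 100 = 18817 / 31896 × 100 = 59

Youth dependency ratio: 32
Old-age dependency ratio: 27
Total dependency ratio: 59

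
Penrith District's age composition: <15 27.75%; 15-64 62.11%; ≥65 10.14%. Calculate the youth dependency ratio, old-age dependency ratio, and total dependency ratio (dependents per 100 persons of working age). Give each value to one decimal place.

Youth dependency ratio: 44.7
Old-age dependency ratio: 16.3
Total dependency ratio: 61.0

Youth dependency ratio = 27.75 / 62.11 × 100 = 44.7
Old-age dependency ratio = 10.14 / 62.11 × 100 = 16.3
Total dependency ratio = (27.75 + 10.14) / 62.11 × 100 = 37.89 / 62.11 × 100 = 61.0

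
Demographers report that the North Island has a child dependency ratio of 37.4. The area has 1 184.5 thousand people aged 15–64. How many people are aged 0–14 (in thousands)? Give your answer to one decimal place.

Aged 0–14: 443.0

Youth dependency ratio = youth / working-age × 100
37.4 = Y / 1 184.5 × 100
⇒ 443.0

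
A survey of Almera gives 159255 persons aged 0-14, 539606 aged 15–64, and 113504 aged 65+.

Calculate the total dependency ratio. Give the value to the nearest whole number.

Total dependency ratio: 51

Total dependency ratio = (159255 + 113504) / 539606 × 100 = 272759 / 539606 × 100 = 51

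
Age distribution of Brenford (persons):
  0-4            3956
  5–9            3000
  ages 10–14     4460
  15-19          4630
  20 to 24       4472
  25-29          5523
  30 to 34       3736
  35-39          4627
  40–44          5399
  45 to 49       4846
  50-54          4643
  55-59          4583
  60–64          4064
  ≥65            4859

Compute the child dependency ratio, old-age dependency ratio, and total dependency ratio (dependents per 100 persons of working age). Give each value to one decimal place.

Youth dependency ratio: 24.5
Old-age dependency ratio: 10.4
Total dependency ratio: 35.0

0–14: 3956 + 3000 + 4460 = 11416
15–64: 4630 + 4472 + 5523 + 3736 + 4627 + 5399 + 4846 + 4643 + 4583 + 4064 = 46523
65+: 4859
Youth dependency ratio = 11416 / 46523 × 100 = 24.5
Old-age dependency ratio = 4859 / 46523 × 100 = 10.4
Total dependency ratio = (11416 + 4859) / 46523 × 100 = 16275 / 46523 × 100 = 35.0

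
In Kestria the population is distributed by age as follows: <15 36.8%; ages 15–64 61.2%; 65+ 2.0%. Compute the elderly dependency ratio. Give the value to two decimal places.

Old-age dependency ratio = 2.0 / 61.2 × 100 = 3.27

Old-age dependency ratio: 3.27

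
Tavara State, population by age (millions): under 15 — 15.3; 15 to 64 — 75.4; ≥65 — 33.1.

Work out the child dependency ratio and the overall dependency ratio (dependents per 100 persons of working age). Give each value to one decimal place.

Youth dependency ratio = 15.3 / 75.4 × 100 = 20.3
Total dependency ratio = (15.3 + 33.1) / 75.4 × 100 = 48.4 / 75.4 × 100 = 64.2

Youth dependency ratio: 20.3
Total dependency ratio: 64.2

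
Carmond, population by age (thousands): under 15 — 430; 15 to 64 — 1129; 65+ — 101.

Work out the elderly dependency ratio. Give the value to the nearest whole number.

Old-age dependency ratio = 101 / 1129 × 100 = 9

Old-age dependency ratio: 9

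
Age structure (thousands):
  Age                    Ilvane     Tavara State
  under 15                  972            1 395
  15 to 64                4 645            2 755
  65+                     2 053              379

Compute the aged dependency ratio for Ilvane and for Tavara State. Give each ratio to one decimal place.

Ilvane: 2 053 / 4 645 × 100 = 44.2
Tavara State: 379 / 2 755 × 100 = 13.8

Ilvane: 44.2
Tavara State: 13.8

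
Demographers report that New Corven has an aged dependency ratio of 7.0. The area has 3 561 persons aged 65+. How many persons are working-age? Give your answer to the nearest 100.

Working-age: 50 900

Old-age dependency ratio = elderly / working-age × 100
7.0 = 3 561 / W × 100
⇒ 50 900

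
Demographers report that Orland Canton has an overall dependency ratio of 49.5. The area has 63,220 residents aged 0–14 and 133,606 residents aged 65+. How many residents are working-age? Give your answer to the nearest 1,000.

Total dependency ratio = (youth + elderly) / working-age × 100
49.5 = (63,220 + 133,606) / W × 100
⇒ 398,000

Working-age: 398,000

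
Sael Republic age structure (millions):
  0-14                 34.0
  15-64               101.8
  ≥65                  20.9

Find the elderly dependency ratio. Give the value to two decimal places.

Old-age dependency ratio = 20.9 / 101.8 × 100 = 20.53

Old-age dependency ratio: 20.53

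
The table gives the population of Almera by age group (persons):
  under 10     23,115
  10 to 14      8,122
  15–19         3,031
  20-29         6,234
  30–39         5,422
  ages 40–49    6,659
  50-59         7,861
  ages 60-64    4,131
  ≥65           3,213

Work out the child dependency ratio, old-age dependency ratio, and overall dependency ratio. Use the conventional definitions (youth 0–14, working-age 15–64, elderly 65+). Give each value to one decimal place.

0–14: 23,115 + 8,122 = 31,237
15–64: 3,031 + 6,234 + 5,422 + 6,659 + 7,861 + 4,131 = 33,338
65+: 3,213
Youth dependency ratio = 31,237 / 33,338 × 100 = 93.7
Old-age dependency ratio = 3,213 / 33,338 × 100 = 9.6
Total dependency ratio = (31,237 + 3,213) / 33,338 × 100 = 34,450 / 33,338 × 100 = 103.3

Youth dependency ratio: 93.7
Old-age dependency ratio: 9.6
Total dependency ratio: 103.3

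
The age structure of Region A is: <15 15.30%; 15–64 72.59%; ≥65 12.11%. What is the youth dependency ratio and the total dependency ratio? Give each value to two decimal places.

Youth dependency ratio = 15.30 / 72.59 × 100 = 21.08
Total dependency ratio = (15.30 + 12.11) / 72.59 × 100 = 27.41 / 72.59 × 100 = 37.76

Youth dependency ratio: 21.08
Total dependency ratio: 37.76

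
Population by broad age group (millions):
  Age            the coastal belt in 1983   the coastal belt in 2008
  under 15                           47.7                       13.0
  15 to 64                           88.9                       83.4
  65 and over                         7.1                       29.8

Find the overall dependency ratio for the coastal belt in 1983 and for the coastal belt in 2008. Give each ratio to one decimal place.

the coastal belt in 1983: 61.6
the coastal belt in 2008: 51.3

the coastal belt in 1983: (47.7 + 7.1) / 88.9 × 100 = 54.8 / 88.9 × 100 = 61.6
the coastal belt in 2008: (13.0 + 29.8) / 83.4 × 100 = 42.8 / 83.4 × 100 = 51.3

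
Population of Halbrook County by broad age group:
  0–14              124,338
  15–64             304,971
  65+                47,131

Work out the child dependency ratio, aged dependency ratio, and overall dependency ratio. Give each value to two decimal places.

Youth dependency ratio = 124,338 / 304,971 × 100 = 40.77
Old-age dependency ratio = 47,131 / 304,971 × 100 = 15.45
Total dependency ratio = (124,338 + 47,131) / 304,971 × 100 = 171,469 / 304,971 × 100 = 56.22

Youth dependency ratio: 40.77
Old-age dependency ratio: 15.45
Total dependency ratio: 56.22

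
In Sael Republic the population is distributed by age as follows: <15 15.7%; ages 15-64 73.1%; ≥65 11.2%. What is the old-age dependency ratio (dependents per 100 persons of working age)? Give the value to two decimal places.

Old-age dependency ratio = 11.2 / 73.1 × 100 = 15.32

Old-age dependency ratio: 15.32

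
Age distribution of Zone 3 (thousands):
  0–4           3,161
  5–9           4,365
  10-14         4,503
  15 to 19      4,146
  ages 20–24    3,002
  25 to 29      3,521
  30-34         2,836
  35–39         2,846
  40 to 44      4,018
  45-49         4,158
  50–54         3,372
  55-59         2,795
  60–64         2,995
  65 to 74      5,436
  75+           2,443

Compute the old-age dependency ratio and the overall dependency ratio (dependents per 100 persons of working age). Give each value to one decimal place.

Old-age dependency ratio: 23.4
Total dependency ratio: 59.1

0–14: 3,161 + 4,365 + 4,503 = 12,029
15–64: 4,146 + 3,002 + 3,521 + 2,836 + 2,846 + 4,018 + 4,158 + 3,372 + 2,795 + 2,995 = 33,689
65+: 5,436 + 2,443 = 7,879
Old-age dependency ratio = 7,879 / 33,689 × 100 = 23.4
Total dependency ratio = (12,029 + 7,879) / 33,689 × 100 = 19,908 / 33,689 × 100 = 59.1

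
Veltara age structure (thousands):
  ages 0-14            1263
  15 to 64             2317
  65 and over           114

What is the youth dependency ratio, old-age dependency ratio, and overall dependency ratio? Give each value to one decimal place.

Youth dependency ratio = 1263 / 2317 × 100 = 54.5
Old-age dependency ratio = 114 / 2317 × 100 = 4.9
Total dependency ratio = (1263 + 114) / 2317 × 100 = 1377 / 2317 × 100 = 59.4

Youth dependency ratio: 54.5
Old-age dependency ratio: 4.9
Total dependency ratio: 59.4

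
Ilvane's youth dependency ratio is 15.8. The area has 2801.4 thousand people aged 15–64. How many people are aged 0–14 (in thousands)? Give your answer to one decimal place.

Youth dependency ratio = youth / working-age × 100
15.8 = Y / 2801.4 × 100
⇒ 442.6

Aged 0–14: 442.6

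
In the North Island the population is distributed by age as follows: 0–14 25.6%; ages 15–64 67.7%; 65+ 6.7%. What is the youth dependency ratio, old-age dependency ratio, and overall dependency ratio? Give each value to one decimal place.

Youth dependency ratio: 37.8
Old-age dependency ratio: 9.9
Total dependency ratio: 47.7

Youth dependency ratio = 25.6 / 67.7 × 100 = 37.8
Old-age dependency ratio = 6.7 / 67.7 × 100 = 9.9
Total dependency ratio = (25.6 + 6.7) / 67.7 × 100 = 32.3 / 67.7 × 100 = 47.7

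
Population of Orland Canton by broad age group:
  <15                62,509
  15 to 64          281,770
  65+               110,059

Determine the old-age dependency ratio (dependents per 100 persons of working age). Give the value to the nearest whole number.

Old-age dependency ratio = 110,059 / 281,770 × 100 = 39

Old-age dependency ratio: 39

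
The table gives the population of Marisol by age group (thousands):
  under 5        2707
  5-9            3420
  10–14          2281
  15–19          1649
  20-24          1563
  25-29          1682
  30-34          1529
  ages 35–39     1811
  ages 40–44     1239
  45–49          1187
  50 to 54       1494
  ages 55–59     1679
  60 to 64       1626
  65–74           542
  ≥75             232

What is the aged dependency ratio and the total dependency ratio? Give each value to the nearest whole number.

0–14: 2707 + 3420 + 2281 = 8408
15–64: 1649 + 1563 + 1682 + 1529 + 1811 + 1239 + 1187 + 1494 + 1679 + 1626 = 15459
65+: 542 + 232 = 774
Old-age dependency ratio = 774 / 15459 × 100 = 5
Total dependency ratio = (8408 + 774) / 15459 × 100 = 9182 / 15459 × 100 = 59

Old-age dependency ratio: 5
Total dependency ratio: 59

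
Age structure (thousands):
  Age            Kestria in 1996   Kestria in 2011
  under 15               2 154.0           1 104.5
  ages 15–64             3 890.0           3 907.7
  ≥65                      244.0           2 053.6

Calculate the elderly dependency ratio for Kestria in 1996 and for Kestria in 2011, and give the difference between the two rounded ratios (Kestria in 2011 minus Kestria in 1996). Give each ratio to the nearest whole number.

Kestria in 1996: 244.0 / 3 890.0 × 100 = 6
Kestria in 2011: 2 053.6 / 3 907.7 × 100 = 53

Kestria in 1996: 6
Kestria in 2011: 53
Difference: +47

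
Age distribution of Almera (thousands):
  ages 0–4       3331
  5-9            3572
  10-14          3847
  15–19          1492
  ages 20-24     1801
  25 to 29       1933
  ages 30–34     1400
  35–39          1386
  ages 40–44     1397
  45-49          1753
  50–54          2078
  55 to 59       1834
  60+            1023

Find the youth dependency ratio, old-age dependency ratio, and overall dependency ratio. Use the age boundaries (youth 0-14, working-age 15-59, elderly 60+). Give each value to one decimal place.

0–14: 3331 + 3572 + 3847 = 10750
15–59: 1492 + 1801 + 1933 + 1400 + 1386 + 1397 + 1753 + 2078 + 1834 = 15074
60+: 1023
Youth dependency ratio = 10750 / 15074 × 100 = 71.3
Old-age dependency ratio = 1023 / 15074 × 100 = 6.8
Total dependency ratio = (10750 + 1023) / 15074 × 100 = 11773 / 15074 × 100 = 78.1

Youth dependency ratio: 71.3
Old-age dependency ratio: 6.8
Total dependency ratio: 78.1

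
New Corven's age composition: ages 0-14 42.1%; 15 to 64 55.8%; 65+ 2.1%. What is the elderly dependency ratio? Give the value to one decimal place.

Old-age dependency ratio = 2.1 / 55.8 × 100 = 3.8

Old-age dependency ratio: 3.8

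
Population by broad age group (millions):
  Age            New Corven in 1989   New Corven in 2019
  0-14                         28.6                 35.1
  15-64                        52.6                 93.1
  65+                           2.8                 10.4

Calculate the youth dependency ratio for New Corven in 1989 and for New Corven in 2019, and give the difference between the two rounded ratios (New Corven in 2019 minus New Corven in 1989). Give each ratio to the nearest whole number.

New Corven in 1989: 54
New Corven in 2019: 38
Difference: -16

New Corven in 1989: 28.6 / 52.6 × 100 = 54
New Corven in 2019: 35.1 / 93.1 × 100 = 38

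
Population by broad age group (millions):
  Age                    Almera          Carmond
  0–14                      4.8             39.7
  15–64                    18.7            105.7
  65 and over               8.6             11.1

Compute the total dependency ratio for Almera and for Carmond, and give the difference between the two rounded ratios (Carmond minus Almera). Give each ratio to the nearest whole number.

Almera: (4.8 + 8.6) / 18.7 × 100 = 13.4 / 18.7 × 100 = 72
Carmond: (39.7 + 11.1) / 105.7 × 100 = 50.8 / 105.7 × 100 = 48

Almera: 72
Carmond: 48
Difference: -24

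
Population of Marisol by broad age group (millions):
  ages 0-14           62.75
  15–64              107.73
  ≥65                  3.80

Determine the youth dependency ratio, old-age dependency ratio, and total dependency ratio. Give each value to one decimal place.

Youth dependency ratio = 62.75 / 107.73 × 100 = 58.2
Old-age dependency ratio = 3.80 / 107.73 × 100 = 3.5
Total dependency ratio = (62.75 + 3.80) / 107.73 × 100 = 66.55 / 107.73 × 100 = 61.8

Youth dependency ratio: 58.2
Old-age dependency ratio: 3.5
Total dependency ratio: 61.8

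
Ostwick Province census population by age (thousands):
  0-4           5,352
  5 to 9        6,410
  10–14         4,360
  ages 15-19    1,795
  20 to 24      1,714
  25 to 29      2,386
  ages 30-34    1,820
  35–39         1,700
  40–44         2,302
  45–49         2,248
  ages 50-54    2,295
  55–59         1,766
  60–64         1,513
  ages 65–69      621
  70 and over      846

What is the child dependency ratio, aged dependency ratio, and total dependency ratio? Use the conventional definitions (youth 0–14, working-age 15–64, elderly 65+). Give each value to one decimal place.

Youth dependency ratio: 82.5
Old-age dependency ratio: 7.5
Total dependency ratio: 90.0

0–14: 5,352 + 6,410 + 4,360 = 16,122
15–64: 1,795 + 1,714 + 2,386 + 1,820 + 1,700 + 2,302 + 2,248 + 2,295 + 1,766 + 1,513 = 19,539
65+: 621 + 846 = 1,467
Youth dependency ratio = 16,122 / 19,539 × 100 = 82.5
Old-age dependency ratio = 1,467 / 19,539 × 100 = 7.5
Total dependency ratio = (16,122 + 1,467) / 19,539 × 100 = 17,589 / 19,539 × 100 = 90.0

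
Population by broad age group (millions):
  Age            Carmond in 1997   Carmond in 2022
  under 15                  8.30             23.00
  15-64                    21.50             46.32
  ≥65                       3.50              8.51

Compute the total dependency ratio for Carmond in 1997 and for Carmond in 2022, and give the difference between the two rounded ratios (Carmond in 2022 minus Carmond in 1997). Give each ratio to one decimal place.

Carmond in 1997: 54.9
Carmond in 2022: 68.0
Difference: +13.1

Carmond in 1997: (8.30 + 3.50) / 21.50 × 100 = 11.80 / 21.50 × 100 = 54.9
Carmond in 2022: (23.00 + 8.51) / 46.32 × 100 = 31.51 / 46.32 × 100 = 68.0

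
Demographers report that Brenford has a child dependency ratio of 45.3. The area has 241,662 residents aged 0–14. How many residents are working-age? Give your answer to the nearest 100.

Youth dependency ratio = youth / working-age × 100
45.3 = 241,662 / W × 100
⇒ 533,500

Working-age: 533,500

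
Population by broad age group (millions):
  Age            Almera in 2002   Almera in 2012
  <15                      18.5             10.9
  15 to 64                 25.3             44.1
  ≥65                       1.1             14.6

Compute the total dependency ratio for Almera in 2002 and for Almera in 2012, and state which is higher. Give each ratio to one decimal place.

Almera in 2002: 77.5
Almera in 2012: 57.8
Higher: Almera in 2002

Almera in 2002: (18.5 + 1.1) / 25.3 × 100 = 19.6 / 25.3 × 100 = 77.5
Almera in 2012: (10.9 + 14.6) / 44.1 × 100 = 25.5 / 44.1 × 100 = 57.8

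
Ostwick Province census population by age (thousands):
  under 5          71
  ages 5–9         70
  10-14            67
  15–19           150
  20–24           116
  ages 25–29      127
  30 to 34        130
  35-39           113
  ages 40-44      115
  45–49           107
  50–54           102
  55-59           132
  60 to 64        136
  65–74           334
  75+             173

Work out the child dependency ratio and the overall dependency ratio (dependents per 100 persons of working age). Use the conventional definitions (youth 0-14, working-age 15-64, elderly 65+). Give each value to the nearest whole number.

Youth dependency ratio: 17
Total dependency ratio: 58

0–14: 71 + 70 + 67 = 208
15–64: 150 + 116 + 127 + 130 + 113 + 115 + 107 + 102 + 132 + 136 = 1 228
65+: 334 + 173 = 507
Youth dependency ratio = 208 / 1 228 × 100 = 17
Total dependency ratio = (208 + 507) / 1 228 × 100 = 715 / 1 228 × 100 = 58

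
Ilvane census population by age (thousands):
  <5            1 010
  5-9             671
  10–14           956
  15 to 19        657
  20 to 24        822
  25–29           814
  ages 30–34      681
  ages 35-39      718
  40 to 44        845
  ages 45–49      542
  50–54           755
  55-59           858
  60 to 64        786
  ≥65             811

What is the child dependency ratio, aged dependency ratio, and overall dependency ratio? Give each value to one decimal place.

Youth dependency ratio: 35.3
Old-age dependency ratio: 10.8
Total dependency ratio: 46.1

0–14: 1 010 + 671 + 956 = 2 637
15–64: 657 + 822 + 814 + 681 + 718 + 845 + 542 + 755 + 858 + 786 = 7 478
65+: 811
Youth dependency ratio = 2 637 / 7 478 × 100 = 35.3
Old-age dependency ratio = 811 / 7 478 × 100 = 10.8
Total dependency ratio = (2 637 + 811) / 7 478 × 100 = 3 448 / 7 478 × 100 = 46.1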